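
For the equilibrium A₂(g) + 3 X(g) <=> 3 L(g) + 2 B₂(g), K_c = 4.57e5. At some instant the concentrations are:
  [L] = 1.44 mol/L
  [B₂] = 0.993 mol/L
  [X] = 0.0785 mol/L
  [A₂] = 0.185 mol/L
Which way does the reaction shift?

Q_c = [L]³·[B₂]² / ([A₂]·[X]³) = (1.44)³·(0.993)² / ((0.185)·(0.0785)³) = 32900
Q_c = 32900 < K_c = 4.57e5, so the forward reaction proceeds.

toward products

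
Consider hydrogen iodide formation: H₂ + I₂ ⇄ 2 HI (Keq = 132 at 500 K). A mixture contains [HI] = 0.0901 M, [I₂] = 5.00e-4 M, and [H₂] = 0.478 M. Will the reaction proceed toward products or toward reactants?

forward (toward products)

Q = [HI]² / ([H₂]·[I₂]) = (0.0901)² / ((0.478)·(5.00e-4)) = 34.0
Q = 34.0 < Keq = 132, so the forward reaction proceeds.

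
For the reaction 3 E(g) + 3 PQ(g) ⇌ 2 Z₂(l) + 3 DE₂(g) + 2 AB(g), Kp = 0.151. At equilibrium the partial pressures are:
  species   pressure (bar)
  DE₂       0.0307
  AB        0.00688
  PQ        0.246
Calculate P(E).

P(E) = 0.00848 bar

(Z₂ is a pure liquid — omitted from Kp.)
At equilibrium, Kp = P(DE₂)³·P(AB)² / (P(E)³·P(PQ)³) = 0.151.
(0.0307)³·(0.00688)² / ((P(E))³·(0.246)³) = 0.151
P(E)³ = 6.09×10⁻⁷ ⇒ P(E) = 0.00848 bar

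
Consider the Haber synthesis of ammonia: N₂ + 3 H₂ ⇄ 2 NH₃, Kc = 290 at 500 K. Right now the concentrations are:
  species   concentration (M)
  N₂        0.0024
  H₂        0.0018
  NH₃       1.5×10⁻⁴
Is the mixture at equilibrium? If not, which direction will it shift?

no; Q > K, reaction proceeds in reverse

Qc = [NH₃]² / ([N₂]·[H₂]³) = (1.5×10⁻⁴)² / ((0.0024)·(0.0018)³) = 1600
Qc = 1600 > Kc = 290: net reverse reaction.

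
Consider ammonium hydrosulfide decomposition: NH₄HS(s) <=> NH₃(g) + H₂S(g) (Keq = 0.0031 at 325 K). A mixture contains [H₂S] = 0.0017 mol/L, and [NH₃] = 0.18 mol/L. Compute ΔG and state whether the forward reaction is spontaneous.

(NH₄HS is a pure solid — omitted from Q.)
Q = [NH₃]·[H₂S] = (0.18)·(0.0017) = 3.06×10⁻⁴
ΔG = RT ln(Q/Keq) = (8.314 J mol⁻¹ K⁻¹)(325 K) × ln(3.06×10⁻⁴/0.0031)
   = (2.702 kJ/mol)(-2.316) = -6.26 kJ/mol
ΔG < 0, so the forward reaction is spontaneous (proceeds forward).

ΔG = -6.26 kJ/mol; the forward reaction is spontaneous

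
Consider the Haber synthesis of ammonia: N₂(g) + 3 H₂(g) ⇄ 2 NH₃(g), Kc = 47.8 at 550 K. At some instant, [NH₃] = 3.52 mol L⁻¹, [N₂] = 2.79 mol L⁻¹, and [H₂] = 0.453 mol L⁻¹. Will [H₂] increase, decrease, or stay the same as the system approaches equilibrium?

Qc = [NH₃]² / ([N₂]·[H₂]³) = (3.52)² / ((2.79)·(0.453)³) = 47.8
Qc = 47.8 = Kc; the system is at equilibrium.

stay the same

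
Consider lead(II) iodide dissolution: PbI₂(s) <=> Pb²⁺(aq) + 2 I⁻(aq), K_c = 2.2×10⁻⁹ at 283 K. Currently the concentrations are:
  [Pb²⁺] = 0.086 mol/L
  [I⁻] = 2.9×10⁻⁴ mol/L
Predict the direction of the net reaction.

toward reactants

(PbI₂ is a pure solid — omitted from Q_c.)
Q_c = [Pb²⁺]·[I⁻]² = (0.086)·(2.9×10⁻⁴)² = 7.2×10⁻⁹
Q_c = 7.2×10⁻⁹ > K_c = 2.2×10⁻⁹, so the reverse reaction proceeds.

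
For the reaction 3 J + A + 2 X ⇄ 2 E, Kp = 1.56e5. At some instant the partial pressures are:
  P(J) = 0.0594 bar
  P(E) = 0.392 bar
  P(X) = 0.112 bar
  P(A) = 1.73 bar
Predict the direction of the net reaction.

forward (toward products)

Qp = P(E)² / (P(J)³·P(A)·P(X)²) = (0.392)² / ((0.0594)³·(1.73)·(0.112)²) = 33800
Qp = 33800 < Kp = 1.56e5, so the forward reaction proceeds.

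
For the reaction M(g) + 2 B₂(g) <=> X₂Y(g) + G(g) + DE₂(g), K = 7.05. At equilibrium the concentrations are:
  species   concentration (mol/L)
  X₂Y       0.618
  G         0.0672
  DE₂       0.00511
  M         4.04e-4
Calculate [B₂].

[B₂] = 0.273 mol/L

At equilibrium, K = [X₂Y]·[G]·[DE₂] / ([M]·[B₂]²) = 7.05.
(0.618)·(0.0672)·(0.00511) / ((4.04e-4)·([B₂])²) = 7.05
[B₂]² = 0.0745 ⇒ [B₂] = 0.273 mol/L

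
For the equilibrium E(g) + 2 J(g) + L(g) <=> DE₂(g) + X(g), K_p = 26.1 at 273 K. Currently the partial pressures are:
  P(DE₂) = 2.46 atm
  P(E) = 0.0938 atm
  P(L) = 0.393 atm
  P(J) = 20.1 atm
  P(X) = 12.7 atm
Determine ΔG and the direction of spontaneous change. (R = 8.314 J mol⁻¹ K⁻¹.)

Q_p = P(DE₂)·P(X) / (P(E)·P(J)²·P(L)) = (2.46)·(12.7) / ((0.0938)·(20.1)²·(0.393)) = 2.10
ΔG = RT ln(Q_p/K_p) = (8.314 J mol⁻¹ K⁻¹)(273 K) × ln(2.10/26.1)
   = (2.270 kJ/mol)(-2.520) = -5.72 kJ/mol
ΔG < 0, so the forward reaction is spontaneous (proceeds forward).

ΔG = -5.72 kJ/mol; the forward reaction is spontaneous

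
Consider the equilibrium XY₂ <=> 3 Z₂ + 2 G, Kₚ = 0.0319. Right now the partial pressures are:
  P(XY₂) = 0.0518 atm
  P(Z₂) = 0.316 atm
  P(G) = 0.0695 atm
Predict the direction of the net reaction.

Qₚ = P(Z₂)³·P(G)² / P(XY₂) = (0.316)³·(0.0695)² / (0.0518) = 0.00294
Qₚ = 0.00294 < Kₚ = 0.0319, so the forward reaction proceeds.

to the right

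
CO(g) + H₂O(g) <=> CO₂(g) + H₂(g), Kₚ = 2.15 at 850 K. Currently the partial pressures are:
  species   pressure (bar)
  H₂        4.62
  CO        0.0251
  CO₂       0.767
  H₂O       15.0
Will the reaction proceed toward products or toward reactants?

to the left

Qₚ = P(CO₂)·P(H₂) / (P(CO)·P(H₂O)) = (0.767)·(4.62) / ((0.0251)·(15.0)) = 9.41
Qₚ = 9.41 > Kₚ = 2.15, so the reverse reaction proceeds.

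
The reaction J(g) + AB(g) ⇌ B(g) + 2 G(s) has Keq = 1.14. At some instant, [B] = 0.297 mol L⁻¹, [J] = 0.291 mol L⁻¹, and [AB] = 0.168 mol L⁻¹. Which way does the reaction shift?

in the reverse direction

(G is a pure solid — omitted from Q.)
Q = [B] / ([J]·[AB]) = (0.297) / ((0.291)·(0.168)) = 6.08
Q = 6.08 > Keq = 1.14, so the reverse reaction proceeds.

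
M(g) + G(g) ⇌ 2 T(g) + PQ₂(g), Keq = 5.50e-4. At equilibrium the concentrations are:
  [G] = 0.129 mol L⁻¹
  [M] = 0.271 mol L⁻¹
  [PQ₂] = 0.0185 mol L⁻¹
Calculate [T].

At equilibrium, Keq = [T]²·[PQ₂] / ([M]·[G]) = 5.50e-4.
([T])²·(0.0185) / ((0.271)·(0.129)) = 5.50e-4
[T]² = 0.00104 ⇒ [T] = 0.0322 mol L⁻¹

[T] = 0.0322 mol L⁻¹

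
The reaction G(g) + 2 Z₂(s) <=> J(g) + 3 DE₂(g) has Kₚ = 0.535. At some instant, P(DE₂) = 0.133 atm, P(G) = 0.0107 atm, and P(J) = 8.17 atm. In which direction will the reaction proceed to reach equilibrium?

(Z₂ is a pure solid — omitted from Qₚ.)
Qₚ = P(J)·P(DE₂)³ / P(G) = (8.17)·(0.133)³ / (0.0107) = 1.80
Qₚ = 1.80 > Kₚ = 0.535, so the reverse reaction proceeds.

toward reactants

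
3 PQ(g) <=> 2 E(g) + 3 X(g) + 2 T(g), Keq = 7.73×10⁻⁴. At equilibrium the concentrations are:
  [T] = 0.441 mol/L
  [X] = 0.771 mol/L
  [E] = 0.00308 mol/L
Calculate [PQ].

At equilibrium, Keq = [E]²·[X]³·[T]² / [PQ]³ = 7.73×10⁻⁴.
(0.00308)²·(0.771)³·(0.441)² / ([PQ])³ = 7.73×10⁻⁴
[PQ]³ = 0.00109 ⇒ [PQ] = 0.103 mol/L

[PQ] = 0.103 mol/L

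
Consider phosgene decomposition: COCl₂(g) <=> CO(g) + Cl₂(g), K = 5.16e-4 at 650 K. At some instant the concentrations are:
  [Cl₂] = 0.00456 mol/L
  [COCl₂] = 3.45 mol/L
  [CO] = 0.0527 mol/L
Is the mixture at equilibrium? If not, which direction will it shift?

Q = [CO]·[Cl₂] / [COCl₂] = (0.0527)·(0.00456) / (3.45) = 6.97e-5
Q = 6.97e-5 < K = 5.16e-4: net forward reaction.

no; Q < K, reaction proceeds forward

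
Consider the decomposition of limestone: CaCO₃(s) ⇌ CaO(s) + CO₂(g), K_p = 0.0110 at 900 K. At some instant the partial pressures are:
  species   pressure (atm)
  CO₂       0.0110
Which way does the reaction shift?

no net change (already at equilibrium)

(CaCO₃, CaO are pure solids — omitted from Q_p.)
Q_p = P(CO₂) = 0.0110
Q_p = 0.0110 = K_p, so the system is already at equilibrium.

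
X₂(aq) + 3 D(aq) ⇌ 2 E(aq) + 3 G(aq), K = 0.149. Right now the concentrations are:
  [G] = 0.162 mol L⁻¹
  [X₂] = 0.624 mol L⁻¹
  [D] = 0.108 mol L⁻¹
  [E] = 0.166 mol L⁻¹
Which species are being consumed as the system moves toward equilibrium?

none (at equilibrium)

Q = [E]²·[G]³ / ([X₂]·[D]³) = (0.166)²·(0.162)³ / ((0.624)·(0.108)³) = 0.149
Q = 0.149 = K; the system is at equilibrium.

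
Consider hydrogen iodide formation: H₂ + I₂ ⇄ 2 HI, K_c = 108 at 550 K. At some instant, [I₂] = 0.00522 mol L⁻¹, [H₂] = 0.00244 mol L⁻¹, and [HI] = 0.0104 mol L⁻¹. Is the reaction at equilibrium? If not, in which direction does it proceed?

in the forward direction

Q_c = [HI]² / ([H₂]·[I₂]) = (0.0104)² / ((0.00244)·(0.00522)) = 8.49
Q_c = 8.49 < K_c = 108, so the forward reaction proceeds.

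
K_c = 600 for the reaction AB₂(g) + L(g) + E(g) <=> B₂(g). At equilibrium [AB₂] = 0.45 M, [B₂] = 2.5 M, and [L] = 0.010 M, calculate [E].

[E] = 0.93 M

At equilibrium, K_c = [B₂] / ([AB₂]·[L]·[E]) = 600.
(2.5) / ((0.45)·(0.010)·([E])) = 600
[E] = 0.926 = 0.93 M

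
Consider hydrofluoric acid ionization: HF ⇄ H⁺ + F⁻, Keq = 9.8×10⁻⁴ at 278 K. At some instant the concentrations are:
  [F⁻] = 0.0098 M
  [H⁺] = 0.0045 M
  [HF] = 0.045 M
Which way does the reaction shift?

neither direction; the system is at equilibrium

Q = [H⁺]·[F⁻] / [HF] = (0.0045)·(0.0098) / (0.045) = 9.8×10⁻⁴
Q = 9.8×10⁻⁴ = Keq, so the system is already at equilibrium.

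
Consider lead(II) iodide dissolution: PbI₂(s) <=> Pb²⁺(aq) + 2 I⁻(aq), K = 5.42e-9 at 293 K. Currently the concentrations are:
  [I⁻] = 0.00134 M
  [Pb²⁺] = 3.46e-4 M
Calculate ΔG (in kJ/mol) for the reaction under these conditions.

ΔG = -5.28 kJ/mol

(PbI₂ is a pure solid — omitted from Q.)
Q = [Pb²⁺]·[I⁻]² = (3.46e-4)·(0.00134)² = 6.21e-10
ΔG = RT ln(Q/K) = (8.314 J mol⁻¹ K⁻¹)(293 K) × ln(6.21e-10/5.42e-9)
   = (2.436 kJ/mol)(-2.167) = -5.28 kJ/mol
ΔG < 0, so the forward reaction is spontaneous (proceeds forward).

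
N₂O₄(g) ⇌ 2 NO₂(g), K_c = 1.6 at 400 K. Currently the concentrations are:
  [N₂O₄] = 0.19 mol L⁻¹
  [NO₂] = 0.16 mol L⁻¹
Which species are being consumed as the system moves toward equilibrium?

Q_c = [NO₂]² / [N₂O₄] = (0.16)² / (0.19) = 0.13
Q_c = 0.13 < K_c = 1.6: net forward reaction.

N₂O₄ (reactants)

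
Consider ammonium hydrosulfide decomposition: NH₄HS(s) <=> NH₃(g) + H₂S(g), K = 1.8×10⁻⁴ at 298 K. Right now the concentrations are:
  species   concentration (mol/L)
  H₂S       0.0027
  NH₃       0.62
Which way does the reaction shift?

(NH₄HS is a pure solid — omitted from Q.)
Q = [NH₃]·[H₂S] = (0.62)·(0.0027) = 0.0017
Q = 0.0017 > K = 1.8×10⁻⁴, so the reverse reaction proceeds.

to the left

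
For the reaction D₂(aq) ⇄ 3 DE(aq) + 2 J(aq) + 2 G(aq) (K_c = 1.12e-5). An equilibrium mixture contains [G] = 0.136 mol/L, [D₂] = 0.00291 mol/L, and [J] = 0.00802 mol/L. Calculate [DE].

At equilibrium, K_c = [DE]³·[J]²·[G]² / [D₂] = 1.12e-5.
([DE])³·(0.00802)²·(0.136)² / (0.00291) = 1.12e-5
[DE]³ = 0.0274 ⇒ [DE] = 0.301 mol/L

[DE] = 0.301 mol/L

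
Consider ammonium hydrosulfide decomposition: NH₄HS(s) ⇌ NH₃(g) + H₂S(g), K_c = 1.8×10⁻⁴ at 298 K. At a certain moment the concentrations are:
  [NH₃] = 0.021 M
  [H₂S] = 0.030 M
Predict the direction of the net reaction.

(NH₄HS is a pure solid — omitted from Q_c.)
Q_c = [NH₃]·[H₂S] = (0.021)·(0.030) = 6.3×10⁻⁴
Q_c = 6.3×10⁻⁴ > K_c = 1.8×10⁻⁴, so the reverse reaction proceeds.

reverse (toward reactants)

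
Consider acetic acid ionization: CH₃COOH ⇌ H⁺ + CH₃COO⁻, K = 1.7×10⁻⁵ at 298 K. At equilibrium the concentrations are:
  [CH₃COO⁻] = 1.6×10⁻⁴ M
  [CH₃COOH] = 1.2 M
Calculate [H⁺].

[H⁺] = 0.13 M

At equilibrium, K = [H⁺]·[CH₃COO⁻] / [CH₃COOH] = 1.7×10⁻⁵.
([H⁺])·(1.6×10⁻⁴) / (1.2) = 1.7×10⁻⁵
[H⁺] = 0.127 = 0.13 M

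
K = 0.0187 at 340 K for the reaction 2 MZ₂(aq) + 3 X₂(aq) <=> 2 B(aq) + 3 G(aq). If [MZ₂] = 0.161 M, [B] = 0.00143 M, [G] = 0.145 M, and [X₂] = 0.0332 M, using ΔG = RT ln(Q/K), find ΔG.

Q = [B]²·[G]³ / ([MZ₂]²·[X₂]³) = (0.00143)²·(0.145)³ / ((0.161)²·(0.0332)³) = 0.00657
ΔG = RT ln(Q/K) = (8.314 J mol⁻¹ K⁻¹)(340 K) × ln(0.00657/0.0187)
   = (2.827 kJ/mol)(-1.046) = -2.96 kJ/mol
ΔG < 0, so the forward reaction is spontaneous (proceeds forward).

ΔG = -2.96 kJ/mol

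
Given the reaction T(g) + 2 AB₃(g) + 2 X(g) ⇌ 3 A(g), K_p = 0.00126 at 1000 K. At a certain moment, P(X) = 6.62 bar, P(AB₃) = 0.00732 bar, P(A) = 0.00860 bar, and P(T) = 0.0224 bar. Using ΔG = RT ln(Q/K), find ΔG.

Q_p = P(A)³ / (P(T)·P(AB₃)²·P(X)²) = (0.00860)³ / ((0.0224)·(0.00732)²·(6.62)²) = 0.0121
ΔG = RT ln(Q_p/K_p) = (8.314 J mol⁻¹ K⁻¹)(1000 K) × ln(0.0121/0.00126)
   = (8.314 kJ/mol)(2.262) = 18.8 kJ/mol
ΔG > 0, so the forward reaction is non-spontaneous (proceeds in reverse).

ΔG = 18.8 kJ/mol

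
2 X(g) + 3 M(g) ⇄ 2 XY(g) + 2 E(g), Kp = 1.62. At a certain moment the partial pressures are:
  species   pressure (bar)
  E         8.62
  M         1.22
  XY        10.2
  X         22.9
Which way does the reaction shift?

Qp = P(XY)²·P(E)² / (P(X)²·P(M)³) = (10.2)²·(8.62)² / ((22.9)²·(1.22)³) = 8.12
Qp = 8.12 > Kp = 1.62, so the reverse reaction proceeds.

toward reactants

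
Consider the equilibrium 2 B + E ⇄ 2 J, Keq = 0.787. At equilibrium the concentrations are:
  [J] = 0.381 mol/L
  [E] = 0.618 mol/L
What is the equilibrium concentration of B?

At equilibrium, Keq = [J]² / ([B]²·[E]) = 0.787.
(0.381)² / (([B])²·(0.618)) = 0.787
[B]² = 0.298 ⇒ [B] = 0.546 mol/L

[B] = 0.546 mol/L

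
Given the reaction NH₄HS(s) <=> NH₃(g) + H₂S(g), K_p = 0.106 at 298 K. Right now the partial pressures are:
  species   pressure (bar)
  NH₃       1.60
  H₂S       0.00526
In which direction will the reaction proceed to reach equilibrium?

(NH₄HS is a pure solid — omitted from Q_p.)
Q_p = P(NH₃)·P(H₂S) = (1.60)·(0.00526) = 0.00842
Q_p = 0.00842 < K_p = 0.106, so the forward reaction proceeds.

toward products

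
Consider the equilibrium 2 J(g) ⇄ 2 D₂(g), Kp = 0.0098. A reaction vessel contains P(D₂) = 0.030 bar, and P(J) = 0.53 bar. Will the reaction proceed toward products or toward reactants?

in the forward direction

Qp = P(D₂)² / P(J)² = (0.030)² / (0.53)² = 0.0032
Qp = 0.0032 < Kp = 0.0098, so the forward reaction proceeds.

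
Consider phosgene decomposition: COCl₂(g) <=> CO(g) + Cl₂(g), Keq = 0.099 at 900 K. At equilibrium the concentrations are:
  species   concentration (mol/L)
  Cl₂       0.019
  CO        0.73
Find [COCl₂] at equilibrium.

[COCl₂] = 0.14 mol/L

At equilibrium, Keq = [CO]·[Cl₂] / [COCl₂] = 0.099.
(0.73)·(0.019) / ([COCl₂]) = 0.099
[COCl₂] = 0.140 = 0.14 mol/L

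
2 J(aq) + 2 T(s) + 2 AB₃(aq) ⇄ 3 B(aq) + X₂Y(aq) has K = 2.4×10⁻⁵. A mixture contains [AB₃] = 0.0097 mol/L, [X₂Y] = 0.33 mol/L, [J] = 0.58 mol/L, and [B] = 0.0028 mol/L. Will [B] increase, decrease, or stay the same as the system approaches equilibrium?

decrease

(T is a pure solid — omitted from Q.)
Q = [B]³·[X₂Y] / ([J]²·[AB₃]²) = (0.0028)³·(0.33) / ((0.58)²·(0.0097)²) = 2.3×10⁻⁴
Q = 2.3×10⁻⁴ > K = 2.4×10⁻⁵: net reverse reaction.
B is a product, so it decreases.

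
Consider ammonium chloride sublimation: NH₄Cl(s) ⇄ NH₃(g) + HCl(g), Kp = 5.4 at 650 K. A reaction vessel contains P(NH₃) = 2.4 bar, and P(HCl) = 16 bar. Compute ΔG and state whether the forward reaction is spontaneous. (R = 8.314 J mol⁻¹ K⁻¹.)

ΔG = 10.6 kJ/mol; the forward reaction is non-spontaneous

(NH₄Cl is a pure solid — omitted from Qp.)
Qp = P(NH₃)·P(HCl) = (2.4)·(16) = 38.4
ΔG = RT ln(Qp/Kp) = (8.314 J mol⁻¹ K⁻¹)(650 K) × ln(38.4/5.4)
   = (5.404 kJ/mol)(1.962) = 10.6 kJ/mol
ΔG > 0, so the forward reaction is non-spontaneous (proceeds in reverse).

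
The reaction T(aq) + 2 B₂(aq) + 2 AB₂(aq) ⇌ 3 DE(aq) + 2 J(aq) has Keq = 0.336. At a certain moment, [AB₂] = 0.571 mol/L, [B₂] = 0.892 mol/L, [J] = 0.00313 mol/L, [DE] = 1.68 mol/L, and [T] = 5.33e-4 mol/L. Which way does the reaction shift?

neither direction; the system is at equilibrium

Q = [DE]³·[J]² / ([T]·[B₂]²·[AB₂]²) = (1.68)³·(0.00313)² / ((5.33e-4)·(0.892)²·(0.571)²) = 0.336
Q = 0.336 = Keq, so the system is already at equilibrium.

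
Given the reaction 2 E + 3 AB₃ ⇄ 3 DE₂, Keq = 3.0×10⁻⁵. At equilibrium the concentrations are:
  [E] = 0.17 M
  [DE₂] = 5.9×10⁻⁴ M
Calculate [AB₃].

At equilibrium, Keq = [DE₂]³ / ([E]²·[AB₃]³) = 3.0×10⁻⁵.
(5.9×10⁻⁴)³ / ((0.17)²·([AB₃])³) = 3.0×10⁻⁵
[AB₃]³ = 2.37×10⁻⁴ ⇒ [AB₃] = 0.062 M

[AB₃] = 0.062 M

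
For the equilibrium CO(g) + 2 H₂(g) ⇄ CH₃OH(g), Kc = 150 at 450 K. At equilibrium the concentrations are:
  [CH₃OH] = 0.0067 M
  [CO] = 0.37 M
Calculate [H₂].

At equilibrium, Kc = [CH₃OH] / ([CO]·[H₂]²) = 150.
(0.0067) / ((0.37)·([H₂])²) = 150
[H₂]² = 1.21×10⁻⁴ ⇒ [H₂] = 0.011 M

[H₂] = 0.011 M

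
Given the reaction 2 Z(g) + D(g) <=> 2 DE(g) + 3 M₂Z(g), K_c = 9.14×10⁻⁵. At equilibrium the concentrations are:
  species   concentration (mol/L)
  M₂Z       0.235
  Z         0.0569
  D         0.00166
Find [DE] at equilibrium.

[DE] = 1.95×10⁻⁴ mol/L

At equilibrium, K_c = [DE]²·[M₂Z]³ / ([Z]²·[D]) = 9.14×10⁻⁵.
([DE])²·(0.235)³ / ((0.0569)²·(0.00166)) = 9.14×10⁻⁵
[DE]² = 3.79×10⁻⁸ ⇒ [DE] = 1.95×10⁻⁴ mol/L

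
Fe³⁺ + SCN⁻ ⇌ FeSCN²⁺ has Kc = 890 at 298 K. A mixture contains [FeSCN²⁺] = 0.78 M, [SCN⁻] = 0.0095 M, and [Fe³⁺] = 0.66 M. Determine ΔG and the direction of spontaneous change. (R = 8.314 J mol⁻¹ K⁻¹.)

Qc = [FeSCN²⁺] / ([Fe³⁺]·[SCN⁻]) = (0.78) / ((0.66)·(0.0095)) = 124
ΔG = RT ln(Qc/Kc) = (8.314 J mol⁻¹ K⁻¹)(298 K) × ln(124/890)
   = (2.478 kJ/mol)(-1.971) = -4.88 kJ/mol
ΔG < 0, so the forward reaction is spontaneous (proceeds forward).

ΔG = -4.88 kJ/mol; the forward reaction is spontaneous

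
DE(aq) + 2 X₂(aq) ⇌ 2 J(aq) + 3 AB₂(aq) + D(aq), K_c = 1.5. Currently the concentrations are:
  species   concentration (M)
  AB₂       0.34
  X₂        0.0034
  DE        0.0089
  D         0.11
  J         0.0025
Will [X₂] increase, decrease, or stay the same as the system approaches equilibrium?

decrease

Q_c = [J]²·[AB₂]³·[D] / ([DE]·[X₂]²) = (0.0025)²·(0.34)³·(0.11) / ((0.0089)·(0.0034)²) = 0.26
Q_c = 0.26 < K_c = 1.5: net forward reaction.
X₂ is a reactant, so it decreases.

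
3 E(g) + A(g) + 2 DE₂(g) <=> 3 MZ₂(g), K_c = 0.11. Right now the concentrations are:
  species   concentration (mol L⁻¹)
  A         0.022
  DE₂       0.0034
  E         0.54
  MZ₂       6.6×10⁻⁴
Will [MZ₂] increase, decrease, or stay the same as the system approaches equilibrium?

increase

Q_c = [MZ₂]³ / ([E]³·[A]·[DE₂]²) = (6.6×10⁻⁴)³ / ((0.54)³·(0.022)·(0.0034)²) = 0.0072
Q_c = 0.0072 < K_c = 0.11: net forward reaction.
MZ₂ is a product, so it increases.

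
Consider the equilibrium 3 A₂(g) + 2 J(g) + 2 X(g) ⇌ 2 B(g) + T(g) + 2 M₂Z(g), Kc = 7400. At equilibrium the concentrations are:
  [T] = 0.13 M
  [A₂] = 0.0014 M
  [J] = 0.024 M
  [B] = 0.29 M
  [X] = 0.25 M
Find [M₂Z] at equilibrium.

At equilibrium, Kc = [B]²·[T]·[M₂Z]² / ([A₂]³·[J]²·[X]²) = 7400.
(0.29)²·(0.13)·([M₂Z])² / ((0.0014)³·(0.024)²·(0.25)²) = 7400
[M₂Z]² = 6.69×10⁻⁸ ⇒ [M₂Z] = 2.6×10⁻⁴ M

[M₂Z] = 2.6×10⁻⁴ M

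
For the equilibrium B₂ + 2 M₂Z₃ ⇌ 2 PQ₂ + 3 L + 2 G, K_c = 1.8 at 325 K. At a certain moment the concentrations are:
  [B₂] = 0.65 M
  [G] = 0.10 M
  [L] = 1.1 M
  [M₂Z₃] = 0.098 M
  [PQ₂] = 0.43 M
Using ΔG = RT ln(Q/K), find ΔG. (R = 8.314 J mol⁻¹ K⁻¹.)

ΔG = -4.10 kJ/mol

Q_c = [PQ₂]²·[L]³·[G]² / ([B₂]·[M₂Z₃]²) = (0.43)²·(1.1)³·(0.10)² / ((0.65)·(0.098)²) = 0.394
ΔG = RT ln(Q_c/K_c) = (8.314 J mol⁻¹ K⁻¹)(325 K) × ln(0.394/1.8)
   = (2.702 kJ/mol)(-1.519) = -4.10 kJ/mol
ΔG < 0, so the forward reaction is spontaneous (proceeds forward).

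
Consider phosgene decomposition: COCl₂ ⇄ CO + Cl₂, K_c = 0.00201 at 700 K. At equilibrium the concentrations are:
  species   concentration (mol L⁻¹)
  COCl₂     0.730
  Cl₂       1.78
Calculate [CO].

[CO] = 8.24×10⁻⁴ mol L⁻¹

At equilibrium, K_c = [CO]·[Cl₂] / [COCl₂] = 0.00201.
([CO])·(1.78) / (0.730) = 0.00201
[CO] = 8.24×10⁻⁴ mol L⁻¹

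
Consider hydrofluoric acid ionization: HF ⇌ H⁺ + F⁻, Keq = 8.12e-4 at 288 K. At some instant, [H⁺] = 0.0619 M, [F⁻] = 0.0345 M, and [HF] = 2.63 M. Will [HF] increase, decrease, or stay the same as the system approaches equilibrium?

stay the same

Q = [H⁺]·[F⁻] / [HF] = (0.0619)·(0.0345) / (2.63) = 8.12e-4
Q = 8.12e-4 = Keq; the system is at equilibrium.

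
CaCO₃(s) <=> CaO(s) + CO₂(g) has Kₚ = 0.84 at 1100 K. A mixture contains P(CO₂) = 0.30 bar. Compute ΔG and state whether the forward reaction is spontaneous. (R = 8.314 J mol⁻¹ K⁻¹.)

(CaCO₃, CaO are pure solids — omitted from Qₚ.)
Qₚ = P(CO₂) = 0.300
ΔG = RT ln(Qₚ/Kₚ) = (8.314 J mol⁻¹ K⁻¹)(1100 K) × ln(0.300/0.84)
   = (9.145 kJ/mol)(-1.030) = -9.42 kJ/mol
ΔG < 0, so the forward reaction is spontaneous (proceeds forward).

ΔG = -9.42 kJ/mol; the forward reaction is spontaneous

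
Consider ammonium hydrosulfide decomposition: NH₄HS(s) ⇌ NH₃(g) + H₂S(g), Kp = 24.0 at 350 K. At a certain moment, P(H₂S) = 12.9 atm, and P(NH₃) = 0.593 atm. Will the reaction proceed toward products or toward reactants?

(NH₄HS is a pure solid — omitted from Qp.)
Qp = P(NH₃)·P(H₂S) = (0.593)·(12.9) = 7.65
Qp = 7.65 < Kp = 24.0, so the forward reaction proceeds.

in the forward direction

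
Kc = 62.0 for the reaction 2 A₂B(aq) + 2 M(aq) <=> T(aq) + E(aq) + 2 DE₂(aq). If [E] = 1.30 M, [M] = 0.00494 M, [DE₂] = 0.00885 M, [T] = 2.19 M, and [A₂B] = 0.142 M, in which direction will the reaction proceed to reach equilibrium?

Qc = [T]·[E]·[DE₂]² / ([A₂B]²·[M]²) = (2.19)·(1.30)·(0.00885)² / ((0.142)²·(0.00494)²) = 453
Qc = 453 > Kc = 62.0, so the reverse reaction proceeds.

in the reverse direction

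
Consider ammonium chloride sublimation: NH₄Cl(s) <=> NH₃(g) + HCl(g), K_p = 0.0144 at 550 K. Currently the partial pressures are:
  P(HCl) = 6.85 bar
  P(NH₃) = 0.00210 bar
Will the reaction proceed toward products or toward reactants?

neither direction; the system is at equilibrium

(NH₄Cl is a pure solid — omitted from Q_p.)
Q_p = P(NH₃)·P(HCl) = (0.00210)·(6.85) = 0.0144
Q_p = 0.0144 = K_p, so the system is already at equilibrium.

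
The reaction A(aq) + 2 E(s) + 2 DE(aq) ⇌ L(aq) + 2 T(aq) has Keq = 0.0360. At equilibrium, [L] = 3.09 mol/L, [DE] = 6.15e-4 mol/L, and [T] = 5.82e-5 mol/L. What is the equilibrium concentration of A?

(E is a pure solid — omitted from Keq.)
At equilibrium, Keq = [L]·[T]² / ([A]·[DE]²) = 0.0360.
(3.09)·(5.82e-5)² / (([A])·(6.15e-4)²) = 0.0360
[A] = 0.769 mol/L

[A] = 0.769 mol/L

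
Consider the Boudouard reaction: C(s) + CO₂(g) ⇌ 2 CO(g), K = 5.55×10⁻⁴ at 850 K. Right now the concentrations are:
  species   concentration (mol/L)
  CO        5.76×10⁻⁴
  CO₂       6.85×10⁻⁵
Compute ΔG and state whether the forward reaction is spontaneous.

(C is a pure solid — omitted from Q.)
Q = [CO]² / [CO₂] = (5.76×10⁻⁴)² / (6.85×10⁻⁵) = 0.00484
ΔG = RT ln(Q/K) = (8.314 J mol⁻¹ K⁻¹)(850 K) × ln(0.00484/5.55×10⁻⁴)
   = (7.067 kJ/mol)(2.166) = 15.3 kJ/mol
ΔG > 0, so the forward reaction is non-spontaneous (proceeds in reverse).

ΔG = 15.3 kJ/mol; the forward reaction is non-spontaneous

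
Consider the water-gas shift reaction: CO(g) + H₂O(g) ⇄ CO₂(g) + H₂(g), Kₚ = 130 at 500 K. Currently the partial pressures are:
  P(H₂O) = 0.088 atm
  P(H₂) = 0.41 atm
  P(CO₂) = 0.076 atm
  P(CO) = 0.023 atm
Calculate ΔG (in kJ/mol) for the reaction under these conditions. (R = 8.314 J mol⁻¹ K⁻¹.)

ΔG = -8.87 kJ/mol

Qₚ = P(CO₂)·P(H₂) / (P(CO)·P(H₂O)) = (0.076)·(0.41) / ((0.023)·(0.088)) = 15.4
ΔG = RT ln(Qₚ/Kₚ) = (8.314 J mol⁻¹ K⁻¹)(500 K) × ln(15.4/130)
   = (4.157 kJ/mol)(-2.133) = -8.87 kJ/mol
ΔG < 0, so the forward reaction is spontaneous (proceeds forward).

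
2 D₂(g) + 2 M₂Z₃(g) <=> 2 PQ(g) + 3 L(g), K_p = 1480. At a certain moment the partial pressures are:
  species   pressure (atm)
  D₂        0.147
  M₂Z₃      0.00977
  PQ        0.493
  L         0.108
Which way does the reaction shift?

Q_p = P(PQ)²·P(L)³ / (P(D₂)²·P(M₂Z₃)²) = (0.493)²·(0.108)³ / ((0.147)²·(0.00977)²) = 148
Q_p = 148 < K_p = 1480, so the forward reaction proceeds.

in the forward direction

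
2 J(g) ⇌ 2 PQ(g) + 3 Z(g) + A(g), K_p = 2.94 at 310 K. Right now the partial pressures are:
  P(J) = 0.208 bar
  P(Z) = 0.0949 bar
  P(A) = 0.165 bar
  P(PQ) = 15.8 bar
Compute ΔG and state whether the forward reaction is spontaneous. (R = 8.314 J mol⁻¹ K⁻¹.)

Q_p = P(PQ)²·P(Z)³·P(A) / P(J)² = (15.8)²·(0.0949)³·(0.165) / (0.208)² = 0.814
ΔG = RT ln(Q_p/K_p) = (8.314 J mol⁻¹ K⁻¹)(310 K) × ln(0.814/2.94)
   = (2.577 kJ/mol)(-1.284) = -3.31 kJ/mol
ΔG < 0, so the forward reaction is spontaneous (proceeds forward).

ΔG = -3.31 kJ/mol; the forward reaction is spontaneous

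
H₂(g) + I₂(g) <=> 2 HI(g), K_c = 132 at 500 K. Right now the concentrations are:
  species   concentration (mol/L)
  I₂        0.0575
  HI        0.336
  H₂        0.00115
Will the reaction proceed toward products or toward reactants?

Q_c = [HI]² / ([H₂]·[I₂]) = (0.336)² / ((0.00115)·(0.0575)) = 1710
Q_c = 1710 > K_c = 132, so the reverse reaction proceeds.

reverse (toward reactants)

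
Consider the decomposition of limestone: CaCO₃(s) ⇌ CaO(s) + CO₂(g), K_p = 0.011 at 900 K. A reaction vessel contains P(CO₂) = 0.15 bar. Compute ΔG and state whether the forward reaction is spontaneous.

ΔG = 19.6 kJ/mol; the forward reaction is non-spontaneous

(CaCO₃, CaO are pure solids — omitted from Q_p.)
Q_p = P(CO₂) = 0.150
ΔG = RT ln(Q_p/K_p) = (8.314 J mol⁻¹ K⁻¹)(900 K) × ln(0.150/0.011)
   = (7.483 kJ/mol)(2.613) = 19.6 kJ/mol
ΔG > 0, so the forward reaction is non-spontaneous (proceeds in reverse).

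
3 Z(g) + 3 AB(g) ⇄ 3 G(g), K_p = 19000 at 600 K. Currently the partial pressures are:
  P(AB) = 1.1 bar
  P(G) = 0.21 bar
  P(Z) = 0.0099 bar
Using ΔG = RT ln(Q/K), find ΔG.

Q_p = P(G)³ / (P(Z)³·P(AB)³) = (0.21)³ / ((0.0099)³·(1.1)³) = 7170
ΔG = RT ln(Q_p/K_p) = (8.314 J mol⁻¹ K⁻¹)(600 K) × ln(7170/19000)
   = (4.988 kJ/mol)(-0.9745) = -4.86 kJ/mol
ΔG < 0, so the forward reaction is spontaneous (proceeds forward).

ΔG = -4.86 kJ/mol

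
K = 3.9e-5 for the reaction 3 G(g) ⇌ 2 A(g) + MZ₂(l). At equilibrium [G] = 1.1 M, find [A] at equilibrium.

(MZ₂ is a pure liquid — omitted from K.)
At equilibrium, K = [A]² / [G]³ = 3.9e-5.
([A])² / (1.1)³ = 3.9e-5
[A]² = 5.19e-5 ⇒ [A] = 0.0072 M

[A] = 0.0072 M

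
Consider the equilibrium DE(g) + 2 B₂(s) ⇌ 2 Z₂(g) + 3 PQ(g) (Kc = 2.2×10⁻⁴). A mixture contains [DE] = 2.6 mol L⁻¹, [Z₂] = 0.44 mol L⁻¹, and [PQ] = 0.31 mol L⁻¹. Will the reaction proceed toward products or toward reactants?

(B₂ is a pure solid — omitted from Qc.)
Qc = [Z₂]²·[PQ]³ / [DE] = (0.44)²·(0.31)³ / (2.6) = 0.0022
Qc = 0.0022 > Kc = 2.2×10⁻⁴, so the reverse reaction proceeds.

reverse (toward reactants)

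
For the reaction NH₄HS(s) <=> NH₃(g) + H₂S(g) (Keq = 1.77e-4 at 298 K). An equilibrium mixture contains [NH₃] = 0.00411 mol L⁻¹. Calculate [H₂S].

[H₂S] = 0.0431 mol L⁻¹

(NH₄HS is a pure solid — omitted from Keq.)
At equilibrium, Keq = [NH₃]·[H₂S] = 1.77e-4.
(0.00411)·([H₂S]) = 1.77e-4
[H₂S] = 0.0431 mol L⁻¹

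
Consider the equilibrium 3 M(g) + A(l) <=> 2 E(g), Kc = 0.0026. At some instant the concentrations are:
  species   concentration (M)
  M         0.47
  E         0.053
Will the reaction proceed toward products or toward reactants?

(A is a pure liquid — omitted from Qc.)
Qc = [E]² / [M]³ = (0.053)² / (0.47)³ = 0.027
Qc = 0.027 > Kc = 0.0026, so the reverse reaction proceeds.

toward reactants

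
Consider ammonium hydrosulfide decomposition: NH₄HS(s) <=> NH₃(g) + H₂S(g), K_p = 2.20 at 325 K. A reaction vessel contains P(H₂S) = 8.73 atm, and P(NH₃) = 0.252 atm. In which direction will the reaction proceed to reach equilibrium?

(NH₄HS is a pure solid — omitted from Q_p.)
Q_p = P(NH₃)·P(H₂S) = (0.252)·(8.73) = 2.20
Q_p = 2.20 = K_p, so the system is already at equilibrium.

at equilibrium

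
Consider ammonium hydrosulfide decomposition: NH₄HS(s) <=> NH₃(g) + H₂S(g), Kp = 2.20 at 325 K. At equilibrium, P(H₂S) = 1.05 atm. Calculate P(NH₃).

P(NH₃) = 2.10 atm

(NH₄HS is a pure solid — omitted from Kp.)
At equilibrium, Kp = P(NH₃)·P(H₂S) = 2.20.
(P(NH₃))·(1.05) = 2.20
P(NH₃) = 2.10 atm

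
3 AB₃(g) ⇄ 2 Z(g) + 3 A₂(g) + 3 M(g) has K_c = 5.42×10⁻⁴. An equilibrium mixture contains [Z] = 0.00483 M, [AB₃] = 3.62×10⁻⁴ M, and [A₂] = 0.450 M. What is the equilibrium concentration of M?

At equilibrium, K_c = [Z]²·[A₂]³·[M]³ / [AB₃]³ = 5.42×10⁻⁴.
(0.00483)²·(0.450)³·([M])³ / (3.62×10⁻⁴)³ = 5.42×10⁻⁴
[M]³ = 1.21×10⁻⁸ ⇒ [M] = 0.00230 M

[M] = 0.00230 M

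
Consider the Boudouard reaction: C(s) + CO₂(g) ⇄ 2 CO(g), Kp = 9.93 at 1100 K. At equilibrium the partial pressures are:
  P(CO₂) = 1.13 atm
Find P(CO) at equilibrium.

(C is a pure solid — omitted from Kp.)
At equilibrium, Kp = P(CO)² / P(CO₂) = 9.93.
(P(CO))² / (1.13) = 9.93
P(CO)² = 11.2 ⇒ P(CO) = 3.35 atm

P(CO) = 3.35 atm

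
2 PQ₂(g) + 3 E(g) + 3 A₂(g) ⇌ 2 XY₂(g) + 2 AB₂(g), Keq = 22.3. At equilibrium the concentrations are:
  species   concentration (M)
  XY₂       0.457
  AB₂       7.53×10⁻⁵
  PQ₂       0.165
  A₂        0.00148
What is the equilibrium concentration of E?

At equilibrium, Keq = [XY₂]²·[AB₂]² / ([PQ₂]²·[E]³·[A₂]³) = 22.3.
(0.457)²·(7.53×10⁻⁵)² / ((0.165)²·([E])³·(0.00148)³) = 22.3
[E]³ = 0.602 ⇒ [E] = 0.844 M

[E] = 0.844 M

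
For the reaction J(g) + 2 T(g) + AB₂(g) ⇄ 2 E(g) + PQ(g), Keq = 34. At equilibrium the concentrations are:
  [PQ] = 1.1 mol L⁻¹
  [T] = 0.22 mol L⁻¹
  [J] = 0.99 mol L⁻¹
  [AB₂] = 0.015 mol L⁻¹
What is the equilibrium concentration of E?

At equilibrium, Keq = [E]²·[PQ] / ([J]·[T]²·[AB₂]) = 34.
([E])²·(1.1) / ((0.99)·(0.22)²·(0.015)) = 34
[E]² = 0.0222 ⇒ [E] = 0.15 mol L⁻¹

[E] = 0.15 mol L⁻¹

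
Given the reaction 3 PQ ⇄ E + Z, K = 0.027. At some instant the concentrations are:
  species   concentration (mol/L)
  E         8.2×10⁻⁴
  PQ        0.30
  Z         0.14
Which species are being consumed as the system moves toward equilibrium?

Q = [E]·[Z] / [PQ]³ = (8.2×10⁻⁴)·(0.14) / (0.30)³ = 0.0043
Q = 0.0043 < K = 0.027: net forward reaction.

PQ (reactants)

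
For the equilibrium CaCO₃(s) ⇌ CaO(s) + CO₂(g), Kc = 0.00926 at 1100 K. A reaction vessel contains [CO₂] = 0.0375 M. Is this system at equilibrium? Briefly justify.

no; Q > K, reaction proceeds in reverse

(CaCO₃, CaO are pure solids — omitted from Qc.)
Qc = [CO₂] = 0.0375
Qc = 0.0375 > Kc = 0.00926: net reverse reaction.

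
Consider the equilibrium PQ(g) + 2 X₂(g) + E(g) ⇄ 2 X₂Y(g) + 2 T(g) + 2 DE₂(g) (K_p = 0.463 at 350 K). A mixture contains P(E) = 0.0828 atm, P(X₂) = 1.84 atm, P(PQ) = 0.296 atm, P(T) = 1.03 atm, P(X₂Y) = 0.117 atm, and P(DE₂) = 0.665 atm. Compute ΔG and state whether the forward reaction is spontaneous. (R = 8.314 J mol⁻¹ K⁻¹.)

ΔG = -5.21 kJ/mol; the forward reaction is spontaneous

Q_p = P(X₂Y)²·P(T)²·P(DE₂)² / (P(PQ)·P(X₂)²·P(E)) = (0.117)²·(1.03)²·(0.665)² / ((0.296)·(1.84)²·(0.0828)) = 0.0774
ΔG = RT ln(Q_p/K_p) = (8.314 J mol⁻¹ K⁻¹)(350 K) × ln(0.0774/0.463)
   = (2.910 kJ/mol)(-1.789) = -5.21 kJ/mol
ΔG < 0, so the forward reaction is spontaneous (proceeds forward).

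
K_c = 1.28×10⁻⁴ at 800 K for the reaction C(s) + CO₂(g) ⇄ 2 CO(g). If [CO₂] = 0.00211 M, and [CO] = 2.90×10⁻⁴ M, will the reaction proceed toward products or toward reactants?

(C is a pure solid — omitted from Q_c.)
Q_c = [CO]² / [CO₂] = (2.90×10⁻⁴)² / (0.00211) = 3.99×10⁻⁵
Q_c = 3.99×10⁻⁵ < K_c = 1.28×10⁻⁴, so the forward reaction proceeds.

toward products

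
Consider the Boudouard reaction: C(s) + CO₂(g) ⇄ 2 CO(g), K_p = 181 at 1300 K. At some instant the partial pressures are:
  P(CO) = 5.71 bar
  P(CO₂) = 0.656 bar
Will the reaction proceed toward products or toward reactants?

toward products

(C is a pure solid — omitted from Q_p.)
Q_p = P(CO)² / P(CO₂) = (5.71)² / (0.656) = 49.7
Q_p = 49.7 < K_p = 181, so the forward reaction proceeds.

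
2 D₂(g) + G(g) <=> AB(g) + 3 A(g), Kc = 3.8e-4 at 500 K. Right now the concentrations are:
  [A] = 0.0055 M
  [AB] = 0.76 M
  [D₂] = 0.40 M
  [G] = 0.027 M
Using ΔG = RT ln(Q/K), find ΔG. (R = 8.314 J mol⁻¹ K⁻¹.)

ΔG = -10.7 kJ/mol

Qc = [AB]·[A]³ / ([D₂]²·[G]) = (0.76)·(0.0055)³ / ((0.40)²·(0.027)) = 2.93e-5
ΔG = RT ln(Qc/Kc) = (8.314 J mol⁻¹ K⁻¹)(500 K) × ln(2.93e-5/3.8e-4)
   = (4.157 kJ/mol)(-2.563) = -10.7 kJ/mol
ΔG < 0, so the forward reaction is spontaneous (proceeds forward).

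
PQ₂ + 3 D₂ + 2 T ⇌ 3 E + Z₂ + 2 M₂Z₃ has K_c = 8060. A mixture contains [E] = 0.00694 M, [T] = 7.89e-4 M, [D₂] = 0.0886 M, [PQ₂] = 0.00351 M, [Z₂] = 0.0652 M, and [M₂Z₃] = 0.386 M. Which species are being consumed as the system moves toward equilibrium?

Q_c = [E]³·[Z₂]·[M₂Z₃]² / ([PQ₂]·[D₂]³·[T]²) = (0.00694)³·(0.0652)·(0.386)² / ((0.00351)·(0.0886)³·(7.89e-4)²) = 2140
Q_c = 2140 < K_c = 8060: net forward reaction.

PQ₂, D₂, T (reactants)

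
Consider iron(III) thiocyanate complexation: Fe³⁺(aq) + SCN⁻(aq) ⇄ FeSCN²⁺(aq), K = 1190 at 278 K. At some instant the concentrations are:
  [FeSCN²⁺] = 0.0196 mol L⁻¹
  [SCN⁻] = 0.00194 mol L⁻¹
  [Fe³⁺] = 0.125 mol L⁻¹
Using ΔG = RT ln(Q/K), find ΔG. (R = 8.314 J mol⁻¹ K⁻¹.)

Q = [FeSCN²⁺] / ([Fe³⁺]·[SCN⁻]) = (0.0196) / ((0.125)·(0.00194)) = 80.8
ΔG = RT ln(Q/K) = (8.314 J mol⁻¹ K⁻¹)(278 K) × ln(80.8/1190)
   = (2.311 kJ/mol)(-2.690) = -6.22 kJ/mol
ΔG < 0, so the forward reaction is spontaneous (proceeds forward).

ΔG = -6.22 kJ/mol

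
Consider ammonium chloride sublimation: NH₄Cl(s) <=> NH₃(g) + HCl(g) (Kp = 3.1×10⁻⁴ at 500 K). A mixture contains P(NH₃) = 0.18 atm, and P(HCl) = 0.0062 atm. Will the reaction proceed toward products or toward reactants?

(NH₄Cl is a pure solid — omitted from Qp.)
Qp = P(NH₃)·P(HCl) = (0.18)·(0.0062) = 0.0011
Qp = 0.0011 > Kp = 3.1×10⁻⁴, so the reverse reaction proceeds.

toward reactants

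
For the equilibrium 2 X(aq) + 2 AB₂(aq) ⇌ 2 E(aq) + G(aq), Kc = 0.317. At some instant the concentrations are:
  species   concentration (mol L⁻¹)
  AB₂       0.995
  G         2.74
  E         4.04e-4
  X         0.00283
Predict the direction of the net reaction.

Qc = [E]²·[G] / ([X]²·[AB₂]²) = (4.04e-4)²·(2.74) / ((0.00283)²·(0.995)²) = 0.0564
Qc = 0.0564 < Kc = 0.317, so the forward reaction proceeds.

to the right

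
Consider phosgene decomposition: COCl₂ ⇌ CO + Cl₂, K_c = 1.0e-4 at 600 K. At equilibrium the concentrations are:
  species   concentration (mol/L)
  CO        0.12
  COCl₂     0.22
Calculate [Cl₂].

[Cl₂] = 1.8e-4 mol/L

At equilibrium, K_c = [CO]·[Cl₂] / [COCl₂] = 1.0e-4.
(0.12)·([Cl₂]) / (0.22) = 1.0e-4
[Cl₂] = 1.83e-4 = 1.8e-4 mol/L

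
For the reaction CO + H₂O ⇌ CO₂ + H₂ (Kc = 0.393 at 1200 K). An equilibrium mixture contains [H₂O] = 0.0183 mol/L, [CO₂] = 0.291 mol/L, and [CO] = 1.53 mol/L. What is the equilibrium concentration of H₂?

[H₂] = 0.0378 mol/L

At equilibrium, Kc = [CO₂]·[H₂] / ([CO]·[H₂O]) = 0.393.
(0.291)·([H₂]) / ((1.53)·(0.0183)) = 0.393
[H₂] = 0.0378 mol/L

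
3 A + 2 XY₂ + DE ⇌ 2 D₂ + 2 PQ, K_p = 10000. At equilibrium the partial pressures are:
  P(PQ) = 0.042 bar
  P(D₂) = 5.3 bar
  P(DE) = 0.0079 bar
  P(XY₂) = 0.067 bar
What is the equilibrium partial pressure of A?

At equilibrium, K_p = P(D₂)²·P(PQ)² / (P(A)³·P(XY₂)²·P(DE)) = 10000.
(5.3)²·(0.042)² / ((P(A))³·(0.067)²·(0.0079)) = 10000
P(A)³ = 0.140 ⇒ P(A) = 0.52 bar

P(A) = 0.52 bar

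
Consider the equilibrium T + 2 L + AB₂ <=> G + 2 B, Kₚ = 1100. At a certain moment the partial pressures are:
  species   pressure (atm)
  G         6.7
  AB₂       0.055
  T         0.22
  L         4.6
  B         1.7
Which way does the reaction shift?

toward products

Qₚ = P(G)·P(B)² / (P(T)·P(L)²·P(AB₂)) = (6.7)·(1.7)² / ((0.22)·(4.6)²·(0.055)) = 76
Qₚ = 76 < Kₚ = 1100, so the forward reaction proceeds.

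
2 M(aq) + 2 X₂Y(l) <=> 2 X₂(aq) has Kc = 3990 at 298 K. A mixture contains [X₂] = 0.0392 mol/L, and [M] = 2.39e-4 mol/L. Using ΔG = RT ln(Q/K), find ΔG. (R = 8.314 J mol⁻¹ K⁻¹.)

(X₂Y is a pure liquid — omitted from Qc.)
Qc = [X₂]² / [M]² = (0.0392)² / (2.39e-4)² = 26900
ΔG = RT ln(Qc/Kc) = (8.314 J mol⁻¹ K⁻¹)(298 K) × ln(26900/3990)
   = (2.478 kJ/mol)(1.908) = 4.73 kJ/mol
ΔG > 0, so the forward reaction is non-spontaneous (proceeds in reverse).

ΔG = 4.73 kJ/mol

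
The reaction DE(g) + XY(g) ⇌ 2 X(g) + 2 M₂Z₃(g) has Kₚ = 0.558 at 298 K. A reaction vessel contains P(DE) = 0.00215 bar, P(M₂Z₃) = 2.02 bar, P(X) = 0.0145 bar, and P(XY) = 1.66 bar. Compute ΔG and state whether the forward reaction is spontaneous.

Qₚ = P(X)²·P(M₂Z₃)² / (P(DE)·P(XY)) = (0.0145)²·(2.02)² / ((0.00215)·(1.66)) = 0.240
ΔG = RT ln(Qₚ/Kₚ) = (8.314 J mol⁻¹ K⁻¹)(298 K) × ln(0.240/0.558)
   = (2.478 kJ/mol)(-0.8437) = -2.09 kJ/mol
ΔG < 0, so the forward reaction is spontaneous (proceeds forward).

ΔG = -2.09 kJ/mol; the forward reaction is spontaneous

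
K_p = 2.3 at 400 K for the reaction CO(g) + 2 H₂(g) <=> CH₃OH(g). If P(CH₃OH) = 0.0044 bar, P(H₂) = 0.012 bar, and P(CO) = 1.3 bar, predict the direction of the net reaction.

to the left

Q_p = P(CH₃OH) / (P(CO)·P(H₂)²) = (0.0044) / ((1.3)·(0.012)²) = 24
Q_p = 24 > K_p = 2.3, so the reverse reaction proceeds.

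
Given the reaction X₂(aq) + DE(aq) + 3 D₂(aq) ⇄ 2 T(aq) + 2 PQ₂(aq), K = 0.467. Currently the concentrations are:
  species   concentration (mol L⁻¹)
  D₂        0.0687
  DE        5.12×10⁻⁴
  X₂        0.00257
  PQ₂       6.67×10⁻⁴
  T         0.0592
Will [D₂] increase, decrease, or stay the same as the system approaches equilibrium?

Q = [T]²·[PQ₂]² / ([X₂]·[DE]·[D₂]³) = (0.0592)²·(6.67×10⁻⁴)² / ((0.00257)·(5.12×10⁻⁴)·(0.0687)³) = 3.65
Q = 3.65 > K = 0.467: net reverse reaction.
D₂ is a reactant, so it increases.

increase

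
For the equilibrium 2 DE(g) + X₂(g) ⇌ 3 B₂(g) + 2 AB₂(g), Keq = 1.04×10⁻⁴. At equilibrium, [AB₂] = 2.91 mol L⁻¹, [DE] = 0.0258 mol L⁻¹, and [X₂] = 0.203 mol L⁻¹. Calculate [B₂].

At equilibrium, Keq = [B₂]³·[AB₂]² / ([DE]²·[X₂]) = 1.04×10⁻⁴.
([B₂])³·(2.91)² / ((0.0258)²·(0.203)) = 1.04×10⁻⁴
[B₂]³ = 1.66×10⁻⁹ ⇒ [B₂] = 0.00118 mol L⁻¹

[B₂] = 0.00118 mol L⁻¹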